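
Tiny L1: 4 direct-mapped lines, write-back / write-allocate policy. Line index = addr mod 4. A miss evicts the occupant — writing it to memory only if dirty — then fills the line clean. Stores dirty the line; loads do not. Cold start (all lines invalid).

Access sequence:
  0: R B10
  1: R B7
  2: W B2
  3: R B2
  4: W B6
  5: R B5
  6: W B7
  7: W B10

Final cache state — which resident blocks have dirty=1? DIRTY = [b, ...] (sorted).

  0 | R B10 → L2 miss [-]
  1 | R B7 → L3 miss [-]
  2 | W B2 → L2 miss [D]
  3 | R B2 → L2 hit [D]
  4 | W B6 → L2 miss wb→B2 [D]
  5 | R B5 → L1 miss [-]
  6 | W B7 → L3 hit [D]
  7 | W B10 → L2 miss wb→B6 [D]

DIRTY = [7, 10]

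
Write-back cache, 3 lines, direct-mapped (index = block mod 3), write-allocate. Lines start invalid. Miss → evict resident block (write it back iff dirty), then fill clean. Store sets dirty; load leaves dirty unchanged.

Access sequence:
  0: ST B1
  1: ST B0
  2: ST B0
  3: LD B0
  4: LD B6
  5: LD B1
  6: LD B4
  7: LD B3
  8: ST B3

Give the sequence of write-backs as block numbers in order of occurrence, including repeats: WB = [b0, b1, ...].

0: W B1 → L1 miss [D]
1: W B0 → L0 miss [D]
2: W B0 → L0 hit [D]
3: R B0 → L0 hit [D]
4: R B6 → L0 miss wb→B0 [-]
5: R B1 → L1 hit [D]
6: R B4 → L1 miss wb→B1 [-]
7: R B3 → L0 miss [-]
8: W B3 → L0 hit [D]

WB = [0, 1]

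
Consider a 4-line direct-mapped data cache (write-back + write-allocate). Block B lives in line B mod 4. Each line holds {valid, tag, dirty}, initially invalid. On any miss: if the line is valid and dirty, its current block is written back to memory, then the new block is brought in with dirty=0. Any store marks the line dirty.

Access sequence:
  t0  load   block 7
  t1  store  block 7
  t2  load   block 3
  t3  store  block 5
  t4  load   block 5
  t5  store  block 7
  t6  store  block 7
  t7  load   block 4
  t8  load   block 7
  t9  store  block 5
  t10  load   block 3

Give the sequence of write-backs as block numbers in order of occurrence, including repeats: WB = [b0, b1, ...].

0: R B7 → L3 miss [-]
1: W B7 → L3 hit [D]
2: R B3 → L3 miss wb→B7 [-]
3: W B5 → L1 miss [D]
4: R B5 → L1 hit [D]
5: W B7 → L3 miss [D]
6: W B7 → L3 hit [D]
7: R B4 → L0 miss [-]
8: R B7 → L3 hit [D]
9: W B5 → L1 hit [D]
10: R B3 → L3 miss wb→B7 [-]

WB = [7, 7]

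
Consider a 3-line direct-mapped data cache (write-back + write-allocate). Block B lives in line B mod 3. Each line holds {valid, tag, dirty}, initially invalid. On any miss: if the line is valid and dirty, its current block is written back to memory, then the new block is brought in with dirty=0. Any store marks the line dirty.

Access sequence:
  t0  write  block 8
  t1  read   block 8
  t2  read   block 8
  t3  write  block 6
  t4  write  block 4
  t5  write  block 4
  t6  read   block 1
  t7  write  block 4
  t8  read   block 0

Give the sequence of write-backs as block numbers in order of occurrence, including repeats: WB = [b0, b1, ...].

WB = [4, 6]

0: W B8 -> L2 miss  d=D]
1: R B8 -> L2 hit  d=D]
2: R B8 -> L2 hit  d=D]
3: W B6 -> L0 miss  d=D]
4: W B4 -> L1 miss  d=D]
5: W B4 -> L1 hit  d=D]
6: R B1 -> L1 miss wb->B4  d=-]
7: W B4 -> L1 miss  d=D]
8: R B0 -> L0 miss wb->B6  d=-]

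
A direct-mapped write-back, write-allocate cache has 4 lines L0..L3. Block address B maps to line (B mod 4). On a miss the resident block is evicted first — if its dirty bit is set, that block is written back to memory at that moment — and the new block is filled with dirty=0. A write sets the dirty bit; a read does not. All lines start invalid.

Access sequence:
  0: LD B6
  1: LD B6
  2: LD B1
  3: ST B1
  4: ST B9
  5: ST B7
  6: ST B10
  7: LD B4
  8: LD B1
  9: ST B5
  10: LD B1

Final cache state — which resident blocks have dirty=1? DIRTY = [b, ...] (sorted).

DIRTY = [7, 10]

0: R B6 -> L2 miss  d=-]
1: R B6 -> L2 hit  d=-]
2: R B1 -> L1 miss  d=-]
3: W B1 -> L1 hit  d=D]
4: W B9 -> L1 miss wb->B1  d=D]
5: W B7 -> L3 miss  d=D]
6: W B10 -> L2 miss  d=D]
7: R B4 -> L0 miss  d=-]
8: R B1 -> L1 miss wb->B9  d=-]
9: W B5 -> L1 miss  d=D]
10: R B1 -> L1 miss wb->B5  d=-]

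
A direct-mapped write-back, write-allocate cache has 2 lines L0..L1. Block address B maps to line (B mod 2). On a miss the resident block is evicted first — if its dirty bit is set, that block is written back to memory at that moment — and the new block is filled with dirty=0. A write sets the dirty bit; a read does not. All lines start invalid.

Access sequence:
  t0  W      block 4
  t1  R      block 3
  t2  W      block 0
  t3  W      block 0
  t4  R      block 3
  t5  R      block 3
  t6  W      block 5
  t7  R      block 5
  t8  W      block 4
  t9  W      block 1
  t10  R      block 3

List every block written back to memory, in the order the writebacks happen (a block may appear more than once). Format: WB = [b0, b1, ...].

WB = [4, 0, 5, 1]

  0 | W B4 → L0 miss [D]
  1 | R B3 → L1 miss [-]
  2 | W B0 → L0 miss wb→B4 [D]
  3 | W B0 → L0 hit [D]
  4 | R B3 → L1 hit [-]
  5 | R B3 → L1 hit [-]
  6 | W B5 → L1 miss [D]
  7 | R B5 → L1 hit [D]
  8 | W B4 → L0 miss wb→B0 [D]
  9 | W B1 → L1 miss wb→B5 [D]
  10 | R B3 → L1 miss wb→B1 [-]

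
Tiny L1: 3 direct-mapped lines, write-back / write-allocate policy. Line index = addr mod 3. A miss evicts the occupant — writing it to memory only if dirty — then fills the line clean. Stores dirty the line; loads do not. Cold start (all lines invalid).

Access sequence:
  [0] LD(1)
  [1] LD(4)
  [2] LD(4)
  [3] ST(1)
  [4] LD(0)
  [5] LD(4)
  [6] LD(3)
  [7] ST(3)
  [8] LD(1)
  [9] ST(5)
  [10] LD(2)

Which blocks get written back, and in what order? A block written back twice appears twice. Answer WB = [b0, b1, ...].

WB = [1, 5]

0: R B1 → L1 miss [-]
1: R B4 → L1 miss [-]
2: R B4 → L1 hit [-]
3: W B1 → L1 miss [D]
4: R B0 → L0 miss [-]
5: R B4 → L1 miss wb→B1 [-]
6: R B3 → L0 miss [-]
7: W B3 → L0 hit [D]
8: R B1 → L1 miss [-]
9: W B5 → L2 miss [D]
10: R B2 → L2 miss wb→B5 [-]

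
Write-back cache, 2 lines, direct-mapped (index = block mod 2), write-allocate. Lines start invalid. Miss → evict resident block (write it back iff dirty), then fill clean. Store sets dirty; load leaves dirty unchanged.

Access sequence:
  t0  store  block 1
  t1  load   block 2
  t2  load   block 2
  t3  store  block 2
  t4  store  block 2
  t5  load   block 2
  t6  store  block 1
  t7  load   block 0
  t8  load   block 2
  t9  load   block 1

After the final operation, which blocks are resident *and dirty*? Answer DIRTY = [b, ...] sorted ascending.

DIRTY = [1]

  0 | W B1 → L1 miss [D]
  1 | R B2 → L0 miss [-]
  2 | R B2 → L0 hit [-]
  3 | W B2 → L0 hit [D]
  4 | W B2 → L0 hit [D]
  5 | R B2 → L0 hit [D]
  6 | W B1 → L1 hit [D]
  7 | R B0 → L0 miss wb→B2 [-]
  8 | R B2 → L0 miss [-]
  9 | R B1 → L1 hit [D]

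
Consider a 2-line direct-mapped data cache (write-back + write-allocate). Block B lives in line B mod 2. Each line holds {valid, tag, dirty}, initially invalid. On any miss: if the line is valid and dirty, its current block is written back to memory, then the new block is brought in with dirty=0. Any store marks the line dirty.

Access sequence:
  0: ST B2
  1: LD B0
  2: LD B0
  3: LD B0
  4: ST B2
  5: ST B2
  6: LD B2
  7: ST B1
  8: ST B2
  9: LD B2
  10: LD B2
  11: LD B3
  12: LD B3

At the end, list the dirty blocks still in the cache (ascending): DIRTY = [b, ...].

DIRTY = [2]

0: W B2 → L0 miss [D]
1: R B0 → L0 miss wb→B2 [-]
2: R B0 → L0 hit [-]
3: R B0 → L0 hit [-]
4: W B2 → L0 miss [D]
5: W B2 → L0 hit [D]
6: R B2 → L0 hit [D]
7: W B1 → L1 miss [D]
8: W B2 → L0 hit [D]
9: R B2 → L0 hit [D]
10: R B2 → L0 hit [D]
11: R B3 → L1 miss wb→B1 [-]
12: R B3 → L1 hit [-]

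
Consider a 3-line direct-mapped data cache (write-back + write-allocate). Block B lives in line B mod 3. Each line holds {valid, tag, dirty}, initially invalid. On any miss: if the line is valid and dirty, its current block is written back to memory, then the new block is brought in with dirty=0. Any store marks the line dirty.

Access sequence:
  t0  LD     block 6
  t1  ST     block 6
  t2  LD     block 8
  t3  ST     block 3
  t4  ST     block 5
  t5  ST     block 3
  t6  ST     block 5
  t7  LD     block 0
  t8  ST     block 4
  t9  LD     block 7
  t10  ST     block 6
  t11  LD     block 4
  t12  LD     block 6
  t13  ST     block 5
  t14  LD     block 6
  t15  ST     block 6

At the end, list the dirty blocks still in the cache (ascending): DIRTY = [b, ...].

0: R B6 -> L0 miss  d=-]
1: W B6 -> L0 hit  d=D]
2: R B8 -> L2 miss  d=-]
3: W B3 -> L0 miss wb->B6  d=D]
4: W B5 -> L2 miss  d=D]
5: W B3 -> L0 hit  d=D]
6: W B5 -> L2 hit  d=D]
7: R B0 -> L0 miss wb->B3  d=-]
8: W B4 -> L1 miss  d=D]
9: R B7 -> L1 miss wb->B4  d=-]
10: W B6 -> L0 miss  d=D]
11: R B4 -> L1 miss  d=-]
12: R B6 -> L0 hit  d=D]
13: W B5 -> L2 hit  d=D]
14: R B6 -> L0 hit  d=D]
15: W B6 -> L0 hit  d=D]

DIRTY = [5, 6]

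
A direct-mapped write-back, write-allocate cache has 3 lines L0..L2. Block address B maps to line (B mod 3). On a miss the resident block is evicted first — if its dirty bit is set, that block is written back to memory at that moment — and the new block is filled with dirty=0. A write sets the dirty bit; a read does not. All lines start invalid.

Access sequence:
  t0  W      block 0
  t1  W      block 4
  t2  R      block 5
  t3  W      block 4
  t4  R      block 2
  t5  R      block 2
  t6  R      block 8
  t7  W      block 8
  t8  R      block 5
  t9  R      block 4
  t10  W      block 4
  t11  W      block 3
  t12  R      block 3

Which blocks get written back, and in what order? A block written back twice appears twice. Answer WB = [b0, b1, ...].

0: W B0 → L0 miss [D]
1: W B4 → L1 miss [D]
2: R B5 → L2 miss [-]
3: W B4 → L1 hit [D]
4: R B2 → L2 miss [-]
5: R B2 → L2 hit [-]
6: R B8 → L2 miss [-]
7: W B8 → L2 hit [D]
8: R B5 → L2 miss wb→B8 [-]
9: R B4 → L1 hit [D]
10: W B4 → L1 hit [D]
11: W B3 → L0 miss wb→B0 [D]
12: R B3 → L0 hit [D]

WB = [8, 0]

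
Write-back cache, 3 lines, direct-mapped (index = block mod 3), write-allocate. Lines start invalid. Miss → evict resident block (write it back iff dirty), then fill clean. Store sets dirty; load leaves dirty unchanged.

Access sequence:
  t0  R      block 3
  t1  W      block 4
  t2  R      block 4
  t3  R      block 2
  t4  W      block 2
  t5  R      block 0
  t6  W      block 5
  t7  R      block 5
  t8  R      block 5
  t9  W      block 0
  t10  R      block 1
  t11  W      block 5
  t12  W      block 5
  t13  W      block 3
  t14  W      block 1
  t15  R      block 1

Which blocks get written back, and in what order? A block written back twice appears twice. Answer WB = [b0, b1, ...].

WB = [2, 4, 0]

0: R B3 → L0 miss [-]
1: W B4 → L1 miss [D]
2: R B4 → L1 hit [D]
3: R B2 → L2 miss [-]
4: W B2 → L2 hit [D]
5: R B0 → L0 miss [-]
6: W B5 → L2 miss wb→B2 [D]
7: R B5 → L2 hit [D]
8: R B5 → L2 hit [D]
9: W B0 → L0 hit [D]
10: R B1 → L1 miss wb→B4 [-]
11: W B5 → L2 hit [D]
12: W B5 → L2 hit [D]
13: W B3 → L0 miss wb→B0 [D]
14: W B1 → L1 hit [D]
15: R B1 → L1 hit [D]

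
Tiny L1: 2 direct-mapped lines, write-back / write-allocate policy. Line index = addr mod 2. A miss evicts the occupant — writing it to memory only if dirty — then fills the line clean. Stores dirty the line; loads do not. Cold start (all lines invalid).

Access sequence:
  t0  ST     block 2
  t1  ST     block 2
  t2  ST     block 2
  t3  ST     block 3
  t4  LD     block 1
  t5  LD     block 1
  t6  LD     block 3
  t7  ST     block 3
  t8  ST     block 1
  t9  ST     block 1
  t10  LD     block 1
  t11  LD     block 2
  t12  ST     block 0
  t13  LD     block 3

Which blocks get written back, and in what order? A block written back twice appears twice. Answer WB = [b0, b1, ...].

0: W B2 -> L0 miss  d=D]
1: W B2 -> L0 hit  d=D]
2: W B2 -> L0 hit  d=D]
3: W B3 -> L1 miss  d=D]
4: R B1 -> L1 miss wb->B3  d=-]
5: R B1 -> L1 hit  d=-]
6: R B3 -> L1 miss  d=-]
7: W B3 -> L1 hit  d=D]
8: W B1 -> L1 miss wb->B3  d=D]
9: W B1 -> L1 hit  d=D]
10: R B1 -> L1 hit  d=D]
11: R B2 -> L0 hit  d=D]
12: W B0 -> L0 miss wb->B2  d=D]
13: R B3 -> L1 miss wb->B1  d=-]

WB = [3, 3, 2, 1]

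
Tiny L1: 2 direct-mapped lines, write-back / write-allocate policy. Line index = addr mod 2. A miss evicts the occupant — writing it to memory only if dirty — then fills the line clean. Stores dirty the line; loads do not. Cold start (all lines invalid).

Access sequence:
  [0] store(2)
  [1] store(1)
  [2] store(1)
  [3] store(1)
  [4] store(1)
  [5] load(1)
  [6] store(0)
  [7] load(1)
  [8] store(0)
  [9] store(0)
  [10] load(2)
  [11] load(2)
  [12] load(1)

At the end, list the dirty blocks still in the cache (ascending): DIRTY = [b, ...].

DIRTY = [1]

0: W B2 → L0 miss [D]
1: W B1 → L1 miss [D]
2: W B1 → L1 hit [D]
3: W B1 → L1 hit [D]
4: W B1 → L1 hit [D]
5: R B1 → L1 hit [D]
6: W B0 → L0 miss wb→B2 [D]
7: R B1 → L1 hit [D]
8: W B0 → L0 hit [D]
9: W B0 → L0 hit [D]
10: R B2 → L0 miss wb→B0 [-]
11: R B2 → L0 hit [-]
12: R B1 → L1 hit [D]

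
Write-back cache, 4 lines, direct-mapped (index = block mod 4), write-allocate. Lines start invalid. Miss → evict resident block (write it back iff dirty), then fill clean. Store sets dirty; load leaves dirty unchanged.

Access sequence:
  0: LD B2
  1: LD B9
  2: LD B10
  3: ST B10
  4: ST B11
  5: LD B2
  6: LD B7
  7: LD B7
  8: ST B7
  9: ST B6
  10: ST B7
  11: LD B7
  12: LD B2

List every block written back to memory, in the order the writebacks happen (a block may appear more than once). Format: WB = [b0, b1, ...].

  0 | R B2 → L2 miss [-]
  1 | R B9 → L1 miss [-]
  2 | R B10 → L2 miss [-]
  3 | W B10 → L2 hit [D]
  4 | W B11 → L3 miss [D]
  5 | R B2 → L2 miss wb→B10 [-]
  6 | R B7 → L3 miss wb→B11 [-]
  7 | R B7 → L3 hit [-]
  8 | W B7 → L3 hit [D]
  9 | W B6 → L2 miss [D]
  10 | W B7 → L3 hit [D]
  11 | R B7 → L3 hit [D]
  12 | R B2 → L2 miss wb→B6 [-]

WB = [10, 11, 6]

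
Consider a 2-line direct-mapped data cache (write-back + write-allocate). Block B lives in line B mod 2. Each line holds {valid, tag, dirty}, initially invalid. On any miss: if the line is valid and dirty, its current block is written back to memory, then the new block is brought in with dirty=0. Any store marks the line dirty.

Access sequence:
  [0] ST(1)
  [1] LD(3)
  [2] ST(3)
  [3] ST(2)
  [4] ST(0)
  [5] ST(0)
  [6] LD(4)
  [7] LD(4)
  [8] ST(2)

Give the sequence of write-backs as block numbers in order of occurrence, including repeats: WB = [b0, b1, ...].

WB = [1, 2, 0]

  0 | W B1 → L1 miss [D]
  1 | R B3 → L1 miss wb→B1 [-]
  2 | W B3 → L1 hit [D]
  3 | W B2 → L0 miss [D]
  4 | W B0 → L0 miss wb→B2 [D]
  5 | W B0 → L0 hit [D]
  6 | R B4 → L0 miss wb→B0 [-]
  7 | R B4 → L0 hit [-]
  8 | W B2 → L0 miss [D]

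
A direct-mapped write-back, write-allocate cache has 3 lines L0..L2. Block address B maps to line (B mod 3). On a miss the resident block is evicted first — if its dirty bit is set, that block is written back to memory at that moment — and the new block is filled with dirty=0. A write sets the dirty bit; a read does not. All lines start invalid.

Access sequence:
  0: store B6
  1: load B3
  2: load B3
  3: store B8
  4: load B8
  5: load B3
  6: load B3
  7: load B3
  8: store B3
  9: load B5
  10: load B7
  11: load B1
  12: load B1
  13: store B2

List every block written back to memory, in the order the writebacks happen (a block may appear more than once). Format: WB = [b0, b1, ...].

WB = [6, 8]

0: W B6 → L0 miss [D]
1: R B3 → L0 miss wb→B6 [-]
2: R B3 → L0 hit [-]
3: W B8 → L2 miss [D]
4: R B8 → L2 hit [D]
5: R B3 → L0 hit [-]
6: R B3 → L0 hit [-]
7: R B3 → L0 hit [-]
8: W B3 → L0 hit [D]
9: R B5 → L2 miss wb→B8 [-]
10: R B7 → L1 miss [-]
11: R B1 → L1 miss [-]
12: R B1 → L1 hit [-]
13: W B2 → L2 miss [D]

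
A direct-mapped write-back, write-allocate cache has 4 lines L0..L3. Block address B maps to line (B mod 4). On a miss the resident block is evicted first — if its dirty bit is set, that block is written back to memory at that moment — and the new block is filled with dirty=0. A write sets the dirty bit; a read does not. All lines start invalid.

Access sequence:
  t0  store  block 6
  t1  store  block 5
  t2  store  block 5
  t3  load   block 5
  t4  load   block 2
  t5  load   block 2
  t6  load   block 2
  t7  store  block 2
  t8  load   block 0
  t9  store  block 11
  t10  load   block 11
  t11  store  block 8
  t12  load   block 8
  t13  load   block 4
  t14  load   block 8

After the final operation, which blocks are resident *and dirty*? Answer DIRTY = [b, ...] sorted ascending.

DIRTY = [2, 5, 11]

  0 | W B6 → L2 miss [D]
  1 | W B5 → L1 miss [D]
  2 | W B5 → L1 hit [D]
  3 | R B5 → L1 hit [D]
  4 | R B2 → L2 miss wb→B6 [-]
  5 | R B2 → L2 hit [-]
  6 | R B2 → L2 hit [-]
  7 | W B2 → L2 hit [D]
  8 | R B0 → L0 miss [-]
  9 | W B11 → L3 miss [D]
  10 | R B11 → L3 hit [D]
  11 | W B8 → L0 miss [D]
  12 | R B8 → L0 hit [D]
  13 | R B4 → L0 miss wb→B8 [-]
  14 | R B8 → L0 miss [-]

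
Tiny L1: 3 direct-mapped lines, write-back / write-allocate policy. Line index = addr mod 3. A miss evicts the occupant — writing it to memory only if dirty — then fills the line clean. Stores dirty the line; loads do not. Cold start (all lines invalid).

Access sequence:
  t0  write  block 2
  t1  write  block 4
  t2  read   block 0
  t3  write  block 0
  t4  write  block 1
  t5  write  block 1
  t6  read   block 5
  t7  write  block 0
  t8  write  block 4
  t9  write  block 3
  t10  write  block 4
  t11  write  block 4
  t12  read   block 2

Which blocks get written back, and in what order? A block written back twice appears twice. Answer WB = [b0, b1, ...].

0: W B2 -> L2 miss  d=D]
1: W B4 -> L1 miss  d=D]
2: R B0 -> L0 miss  d=-]
3: W B0 -> L0 hit  d=D]
4: W B1 -> L1 miss wb->B4  d=D]
5: W B1 -> L1 hit  d=D]
6: R B5 -> L2 miss wb->B2  d=-]
7: W B0 -> L0 hit  d=D]
8: W B4 -> L1 miss wb->B1  d=D]
9: W B3 -> L0 miss wb->B0  d=D]
10: W B4 -> L1 hit  d=D]
11: W B4 -> L1 hit  d=D]
12: R B2 -> L2 miss  d=-]

WB = [4, 2, 1, 0]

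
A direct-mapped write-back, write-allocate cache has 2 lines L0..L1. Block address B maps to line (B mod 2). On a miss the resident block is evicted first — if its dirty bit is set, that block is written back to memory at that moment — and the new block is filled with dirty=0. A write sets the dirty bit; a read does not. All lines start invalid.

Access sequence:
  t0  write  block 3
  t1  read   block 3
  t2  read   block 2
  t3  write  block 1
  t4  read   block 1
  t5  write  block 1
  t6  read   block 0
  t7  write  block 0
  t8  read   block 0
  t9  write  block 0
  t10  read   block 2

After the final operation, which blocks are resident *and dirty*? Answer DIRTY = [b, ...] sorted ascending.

0: W B3 → L1 miss [D]
1: R B3 → L1 hit [D]
2: R B2 → L0 miss [-]
3: W B1 → L1 miss wb→B3 [D]
4: R B1 → L1 hit [D]
5: W B1 → L1 hit [D]
6: R B0 → L0 miss [-]
7: W B0 → L0 hit [D]
8: R B0 → L0 hit [D]
9: W B0 → L0 hit [D]
10: R B2 → L0 miss wb→B0 [-]

DIRTY = [1]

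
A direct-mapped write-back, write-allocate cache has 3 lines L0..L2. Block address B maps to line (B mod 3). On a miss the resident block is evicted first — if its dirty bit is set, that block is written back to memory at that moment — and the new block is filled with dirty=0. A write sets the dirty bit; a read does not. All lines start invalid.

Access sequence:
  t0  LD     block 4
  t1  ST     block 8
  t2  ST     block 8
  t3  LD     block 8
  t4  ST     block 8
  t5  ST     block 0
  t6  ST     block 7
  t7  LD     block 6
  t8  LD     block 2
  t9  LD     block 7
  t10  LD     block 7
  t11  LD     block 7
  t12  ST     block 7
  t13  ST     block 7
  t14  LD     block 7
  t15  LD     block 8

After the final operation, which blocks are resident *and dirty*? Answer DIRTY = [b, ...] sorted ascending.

0: R B4 -> L1 miss  d=-]
1: W B8 -> L2 miss  d=D]
2: W B8 -> L2 hit  d=D]
3: R B8 -> L2 hit  d=D]
4: W B8 -> L2 hit  d=D]
5: W B0 -> L0 miss  d=D]
6: W B7 -> L1 miss  d=D]
7: R B6 -> L0 miss wb->B0  d=-]
8: R B2 -> L2 miss wb->B8  d=-]
9: R B7 -> L1 hit  d=D]
10: R B7 -> L1 hit  d=D]
11: R B7 -> L1 hit  d=D]
12: W B7 -> L1 hit  d=D]
13: W B7 -> L1 hit  d=D]
14: R B7 -> L1 hit  d=D]
15: R B8 -> L2 miss  d=-]

DIRTY = [7]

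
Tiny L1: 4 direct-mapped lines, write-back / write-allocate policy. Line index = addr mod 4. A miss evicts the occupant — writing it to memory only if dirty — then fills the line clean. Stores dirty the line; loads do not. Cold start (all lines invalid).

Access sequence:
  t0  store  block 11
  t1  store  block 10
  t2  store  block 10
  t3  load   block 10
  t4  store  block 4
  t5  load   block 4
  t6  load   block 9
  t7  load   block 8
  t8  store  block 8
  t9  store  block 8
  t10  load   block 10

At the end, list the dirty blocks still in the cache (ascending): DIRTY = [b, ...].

DIRTY = [8, 10, 11]

0: W B11 → L3 miss [D]
1: W B10 → L2 miss [D]
2: W B10 → L2 hit [D]
3: R B10 → L2 hit [D]
4: W B4 → L0 miss [D]
5: R B4 → L0 hit [D]
6: R B9 → L1 miss [-]
7: R B8 → L0 miss wb→B4 [-]
8: W B8 → L0 hit [D]
9: W B8 → L0 hit [D]
10: R B10 → L2 hit [D]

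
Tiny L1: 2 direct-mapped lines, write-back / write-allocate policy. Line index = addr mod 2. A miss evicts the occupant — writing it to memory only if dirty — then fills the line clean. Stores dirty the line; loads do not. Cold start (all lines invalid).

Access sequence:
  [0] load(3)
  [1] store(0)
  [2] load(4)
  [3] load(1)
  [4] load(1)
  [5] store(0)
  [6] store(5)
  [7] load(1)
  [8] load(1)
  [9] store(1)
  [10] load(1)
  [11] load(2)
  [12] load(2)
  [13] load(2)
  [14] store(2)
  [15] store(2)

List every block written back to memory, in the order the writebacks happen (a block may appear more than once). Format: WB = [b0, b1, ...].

0: R B3 -> L1 miss  d=-]
1: W B0 -> L0 miss  d=D]
2: R B4 -> L0 miss wb->B0  d=-]
3: R B1 -> L1 miss  d=-]
4: R B1 -> L1 hit  d=-]
5: W B0 -> L0 miss  d=D]
6: W B5 -> L1 miss  d=D]
7: R B1 -> L1 miss wb->B5  d=-]
8: R B1 -> L1 hit  d=-]
9: W B1 -> L1 hit  d=D]
10: R B1 -> L1 hit  d=D]
11: R B2 -> L0 miss wb->B0  d=-]
12: R B2 -> L0 hit  d=-]
13: R B2 -> L0 hit  d=-]
14: W B2 -> L0 hit  d=D]
15: W B2 -> L0 hit  d=D]

WB = [0, 5, 0]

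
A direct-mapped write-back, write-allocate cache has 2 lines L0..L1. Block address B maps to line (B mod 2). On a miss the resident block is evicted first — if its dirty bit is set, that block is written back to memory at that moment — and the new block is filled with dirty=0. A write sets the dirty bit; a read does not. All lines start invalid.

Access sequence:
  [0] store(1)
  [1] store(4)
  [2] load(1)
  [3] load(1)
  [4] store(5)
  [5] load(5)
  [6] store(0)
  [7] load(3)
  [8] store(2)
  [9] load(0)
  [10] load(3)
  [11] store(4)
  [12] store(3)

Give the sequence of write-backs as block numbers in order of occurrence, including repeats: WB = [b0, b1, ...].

WB = [1, 4, 5, 0, 2]

0: W B1 -> L1 miss  d=D]
1: W B4 -> L0 miss  d=D]
2: R B1 -> L1 hit  d=D]
3: R B1 -> L1 hit  d=D]
4: W B5 -> L1 miss wb->B1  d=D]
5: R B5 -> L1 hit  d=D]
6: W B0 -> L0 miss wb->B4  d=D]
7: R B3 -> L1 miss wb->B5  d=-]
8: W B2 -> L0 miss wb->B0  d=D]
9: R B0 -> L0 miss wb->B2  d=-]
10: R B3 -> L1 hit  d=-]
11: W B4 -> L0 miss  d=D]
12: W B3 -> L1 hit  d=D]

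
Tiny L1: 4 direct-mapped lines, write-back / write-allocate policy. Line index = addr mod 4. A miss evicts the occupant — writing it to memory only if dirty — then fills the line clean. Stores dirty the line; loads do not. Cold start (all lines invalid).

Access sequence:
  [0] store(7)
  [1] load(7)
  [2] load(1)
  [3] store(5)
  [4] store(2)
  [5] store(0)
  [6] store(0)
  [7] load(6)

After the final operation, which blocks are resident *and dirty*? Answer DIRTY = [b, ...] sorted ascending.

DIRTY = [0, 5, 7]

  0 | W B7 → L3 miss [D]
  1 | R B7 → L3 hit [D]
  2 | R B1 → L1 miss [-]
  3 | W B5 → L1 miss [D]
  4 | W B2 → L2 miss [D]
  5 | W B0 → L0 miss [D]
  6 | W B0 → L0 hit [D]
  7 | R B6 → L2 miss wb→B2 [-]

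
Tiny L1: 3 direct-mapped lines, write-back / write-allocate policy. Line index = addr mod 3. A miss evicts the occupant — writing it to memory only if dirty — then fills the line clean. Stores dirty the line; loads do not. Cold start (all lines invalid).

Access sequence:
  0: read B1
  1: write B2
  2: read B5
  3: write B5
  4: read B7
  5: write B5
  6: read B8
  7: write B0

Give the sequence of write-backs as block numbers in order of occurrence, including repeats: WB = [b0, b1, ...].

WB = [2, 5]

0: R B1 -> L1 miss  d=-]
1: W B2 -> L2 miss  d=D]
2: R B5 -> L2 miss wb->B2  d=-]
3: W B5 -> L2 hit  d=D]
4: R B7 -> L1 miss  d=-]
5: W B5 -> L2 hit  d=D]
6: R B8 -> L2 miss wb->B5  d=-]
7: W B0 -> L0 miss  d=D]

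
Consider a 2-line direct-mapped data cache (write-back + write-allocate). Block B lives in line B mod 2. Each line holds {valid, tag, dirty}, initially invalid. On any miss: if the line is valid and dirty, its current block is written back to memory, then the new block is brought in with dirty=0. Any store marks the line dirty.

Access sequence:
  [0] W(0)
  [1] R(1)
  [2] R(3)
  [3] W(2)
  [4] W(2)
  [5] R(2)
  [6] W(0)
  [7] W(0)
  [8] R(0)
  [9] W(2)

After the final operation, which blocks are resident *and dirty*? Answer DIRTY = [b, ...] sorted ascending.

0: W B0 -> L0 miss  d=D]
1: R B1 -> L1 miss  d=-]
2: R B3 -> L1 miss  d=-]
3: W B2 -> L0 miss wb->B0  d=D]
4: W B2 -> L0 hit  d=D]
5: R B2 -> L0 hit  d=D]
6: W B0 -> L0 miss wb->B2  d=D]
7: W B0 -> L0 hit  d=D]
8: R B0 -> L0 hit  d=D]
9: W B2 -> L0 miss wb->B0  d=D]

DIRTY = [2]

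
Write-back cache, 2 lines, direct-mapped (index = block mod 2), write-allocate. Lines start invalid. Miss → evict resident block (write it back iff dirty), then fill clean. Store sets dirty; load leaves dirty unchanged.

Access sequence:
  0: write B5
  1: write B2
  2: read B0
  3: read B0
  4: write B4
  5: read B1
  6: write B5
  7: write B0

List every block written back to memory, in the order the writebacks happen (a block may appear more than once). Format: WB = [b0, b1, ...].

WB = [2, 5, 4]

  0 | W B5 → L1 miss [D]
  1 | W B2 → L0 miss [D]
  2 | R B0 → L0 miss wb→B2 [-]
  3 | R B0 → L0 hit [-]
  4 | W B4 → L0 miss [D]
  5 | R B1 → L1 miss wb→B5 [-]
  6 | W B5 → L1 miss [D]
  7 | W B0 → L0 miss wb→B4 [D]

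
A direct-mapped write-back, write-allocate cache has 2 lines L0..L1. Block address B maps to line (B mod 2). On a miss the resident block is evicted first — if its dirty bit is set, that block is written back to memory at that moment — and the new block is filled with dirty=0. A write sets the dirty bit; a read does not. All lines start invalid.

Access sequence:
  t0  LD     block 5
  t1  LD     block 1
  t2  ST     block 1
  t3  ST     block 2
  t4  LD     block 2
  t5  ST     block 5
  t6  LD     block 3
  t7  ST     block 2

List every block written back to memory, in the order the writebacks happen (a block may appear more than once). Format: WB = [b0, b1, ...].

WB = [1, 5]

0: R B5 -> L1 miss  d=-]
1: R B1 -> L1 miss  d=-]
2: W B1 -> L1 hit  d=D]
3: W B2 -> L0 miss  d=D]
4: R B2 -> L0 hit  d=D]
5: W B5 -> L1 miss wb->B1  d=D]
6: R B3 -> L1 miss wb->B5  d=-]
7: W B2 -> L0 hit  d=D]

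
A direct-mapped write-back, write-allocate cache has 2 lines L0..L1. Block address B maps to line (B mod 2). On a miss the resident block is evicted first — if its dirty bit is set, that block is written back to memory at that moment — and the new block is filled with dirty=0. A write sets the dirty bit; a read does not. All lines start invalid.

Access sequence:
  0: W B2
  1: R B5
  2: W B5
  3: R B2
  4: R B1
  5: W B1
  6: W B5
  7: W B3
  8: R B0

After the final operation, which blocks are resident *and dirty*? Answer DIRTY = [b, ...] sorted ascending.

DIRTY = [3]

0: W B2 -> L0 miss  d=D]
1: R B5 -> L1 miss  d=-]
2: W B5 -> L1 hit  d=D]
3: R B2 -> L0 hit  d=D]
4: R B1 -> L1 miss wb->B5  d=-]
5: W B1 -> L1 hit  d=D]
6: W B5 -> L1 miss wb->B1  d=D]
7: W B3 -> L1 miss wb->B5  d=D]
8: R B0 -> L0 miss wb->B2  d=-]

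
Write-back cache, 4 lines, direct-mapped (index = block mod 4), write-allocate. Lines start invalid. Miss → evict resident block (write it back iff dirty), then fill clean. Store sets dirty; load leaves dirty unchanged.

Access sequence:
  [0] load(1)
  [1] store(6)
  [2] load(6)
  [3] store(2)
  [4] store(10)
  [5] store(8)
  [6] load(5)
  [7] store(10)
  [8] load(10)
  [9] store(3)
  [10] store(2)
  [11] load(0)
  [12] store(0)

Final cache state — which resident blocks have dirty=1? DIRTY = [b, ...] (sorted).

DIRTY = [0, 2, 3]

  0 | R B1 → L1 miss [-]
  1 | W B6 → L2 miss [D]
  2 | R B6 → L2 hit [D]
  3 | W B2 → L2 miss wb→B6 [D]
  4 | W B10 → L2 miss wb→B2 [D]
  5 | W B8 → L0 miss [D]
  6 | R B5 → L1 miss [-]
  7 | W B10 → L2 hit [D]
  8 | R B10 → L2 hit [D]
  9 | W B3 → L3 miss [D]
  10 | W B2 → L2 miss wb→B10 [D]
  11 | R B0 → L0 miss wb→B8 [-]
  12 | W B0 → L0 hit [D]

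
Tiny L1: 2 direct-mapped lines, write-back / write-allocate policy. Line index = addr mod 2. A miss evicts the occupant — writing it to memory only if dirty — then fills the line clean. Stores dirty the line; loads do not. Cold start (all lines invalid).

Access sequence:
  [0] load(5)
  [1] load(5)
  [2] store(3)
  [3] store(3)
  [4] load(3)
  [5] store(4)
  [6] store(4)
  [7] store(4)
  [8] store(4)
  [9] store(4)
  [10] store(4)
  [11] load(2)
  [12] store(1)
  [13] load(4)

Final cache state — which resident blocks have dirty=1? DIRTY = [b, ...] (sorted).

DIRTY = [1]

0: R B5 -> L1 miss  d=-]
1: R B5 -> L1 hit  d=-]
2: W B3 -> L1 miss  d=D]
3: W B3 -> L1 hit  d=D]
4: R B3 -> L1 hit  d=D]
5: W B4 -> L0 miss  d=D]
6: W B4 -> L0 hit  d=D]
7: W B4 -> L0 hit  d=D]
8: W B4 -> L0 hit  d=D]
9: W B4 -> L0 hit  d=D]
10: W B4 -> L0 hit  d=D]
11: R B2 -> L0 miss wb->B4  d=-]
12: W B1 -> L1 miss wb->B3  d=D]
13: R B4 -> L0 miss  d=-]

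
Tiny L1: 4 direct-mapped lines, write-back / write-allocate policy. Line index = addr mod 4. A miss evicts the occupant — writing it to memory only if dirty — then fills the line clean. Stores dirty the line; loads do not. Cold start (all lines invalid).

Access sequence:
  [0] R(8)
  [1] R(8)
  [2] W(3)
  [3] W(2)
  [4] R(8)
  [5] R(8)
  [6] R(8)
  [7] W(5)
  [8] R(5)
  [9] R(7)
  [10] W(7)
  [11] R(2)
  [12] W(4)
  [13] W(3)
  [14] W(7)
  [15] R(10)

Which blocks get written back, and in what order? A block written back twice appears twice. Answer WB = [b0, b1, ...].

0: R B8 → L0 miss [-]
1: R B8 → L0 hit [-]
2: W B3 → L3 miss [D]
3: W B2 → L2 miss [D]
4: R B8 → L0 hit [-]
5: R B8 → L0 hit [-]
6: R B8 → L0 hit [-]
7: W B5 → L1 miss [D]
8: R B5 → L1 hit [D]
9: R B7 → L3 miss wb→B3 [-]
10: W B7 → L3 hit [D]
11: R B2 → L2 hit [D]
12: W B4 → L0 miss [D]
13: W B3 → L3 miss wb→B7 [D]
14: W B7 → L3 miss wb→B3 [D]
15: R B10 → L2 miss wb→B2 [-]

WB = [3, 7, 3, 2]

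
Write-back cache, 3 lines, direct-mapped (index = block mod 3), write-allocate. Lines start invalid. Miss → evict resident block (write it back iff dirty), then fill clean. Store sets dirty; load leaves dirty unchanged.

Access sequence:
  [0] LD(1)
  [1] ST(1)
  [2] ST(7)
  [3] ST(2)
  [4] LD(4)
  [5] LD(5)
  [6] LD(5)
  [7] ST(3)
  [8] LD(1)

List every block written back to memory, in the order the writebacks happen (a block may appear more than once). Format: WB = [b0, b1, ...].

WB = [1, 7, 2]

  0 | R B1 → L1 miss [-]
  1 | W B1 → L1 hit [D]
  2 | W B7 → L1 miss wb→B1 [D]
  3 | W B2 → L2 miss [D]
  4 | R B4 → L1 miss wb→B7 [-]
  5 | R B5 → L2 miss wb→B2 [-]
  6 | R B5 → L2 hit [-]
  7 | W B3 → L0 miss [D]
  8 | R B1 → L1 miss [-]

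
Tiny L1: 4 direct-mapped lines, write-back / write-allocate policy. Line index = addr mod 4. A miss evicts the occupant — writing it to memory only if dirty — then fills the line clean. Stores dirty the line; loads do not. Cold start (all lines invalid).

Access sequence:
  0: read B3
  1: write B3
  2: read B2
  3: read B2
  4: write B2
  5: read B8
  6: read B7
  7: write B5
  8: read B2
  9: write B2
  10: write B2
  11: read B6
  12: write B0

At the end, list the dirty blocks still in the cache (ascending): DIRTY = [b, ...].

DIRTY = [0, 5]

  0 | R B3 → L3 miss [-]
  1 | W B3 → L3 hit [D]
  2 | R B2 → L2 miss [-]
  3 | R B2 → L2 hit [-]
  4 | W B2 → L2 hit [D]
  5 | R B8 → L0 miss [-]
  6 | R B7 → L3 miss wb→B3 [-]
  7 | W B5 → L1 miss [D]
  8 | R B2 → L2 hit [D]
  9 | W B2 → L2 hit [D]
  10 | W B2 → L2 hit [D]
  11 | R B6 → L2 miss wb→B2 [-]
  12 | W B0 → L0 miss [D]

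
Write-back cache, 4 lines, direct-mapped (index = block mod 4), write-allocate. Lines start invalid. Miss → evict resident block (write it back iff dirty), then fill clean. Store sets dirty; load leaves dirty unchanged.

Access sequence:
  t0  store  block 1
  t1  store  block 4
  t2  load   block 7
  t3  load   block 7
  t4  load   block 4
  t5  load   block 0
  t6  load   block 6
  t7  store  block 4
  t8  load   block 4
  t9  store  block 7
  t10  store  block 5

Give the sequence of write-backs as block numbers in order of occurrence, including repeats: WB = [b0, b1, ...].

0: W B1 -> L1 miss  d=D]
1: W B4 -> L0 miss  d=D]
2: R B7 -> L3 miss  d=-]
3: R B7 -> L3 hit  d=-]
4: R B4 -> L0 hit  d=D]
5: R B0 -> L0 miss wb->B4  d=-]
6: R B6 -> L2 miss  d=-]
7: W B4 -> L0 miss  d=D]
8: R B4 -> L0 hit  d=D]
9: W B7 -> L3 hit  d=D]
10: W B5 -> L1 miss wb->B1  d=D]

WB = [4, 1]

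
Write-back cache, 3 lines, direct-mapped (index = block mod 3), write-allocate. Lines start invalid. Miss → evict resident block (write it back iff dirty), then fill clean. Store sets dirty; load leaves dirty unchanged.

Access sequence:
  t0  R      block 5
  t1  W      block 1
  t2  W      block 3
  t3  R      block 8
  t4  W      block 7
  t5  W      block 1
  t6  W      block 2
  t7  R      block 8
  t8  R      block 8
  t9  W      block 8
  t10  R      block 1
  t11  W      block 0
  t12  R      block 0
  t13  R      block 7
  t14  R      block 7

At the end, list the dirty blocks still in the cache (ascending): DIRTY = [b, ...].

  0 | R B5 → L2 miss [-]
  1 | W B1 → L1 miss [D]
  2 | W B3 → L0 miss [D]
  3 | R B8 → L2 miss [-]
  4 | W B7 → L1 miss wb→B1 [D]
  5 | W B1 → L1 miss wb→B7 [D]
  6 | W B2 → L2 miss [D]
  7 | R B8 → L2 miss wb→B2 [-]
  8 | R B8 → L2 hit [-]
  9 | W B8 → L2 hit [D]
  10 | R B1 → L1 hit [D]
  11 | W B0 → L0 miss wb→B3 [D]
  12 | R B0 → L0 hit [D]
  13 | R B7 → L1 miss wb→B1 [-]
  14 | R B7 → L1 hit [-]

DIRTY = [0, 8]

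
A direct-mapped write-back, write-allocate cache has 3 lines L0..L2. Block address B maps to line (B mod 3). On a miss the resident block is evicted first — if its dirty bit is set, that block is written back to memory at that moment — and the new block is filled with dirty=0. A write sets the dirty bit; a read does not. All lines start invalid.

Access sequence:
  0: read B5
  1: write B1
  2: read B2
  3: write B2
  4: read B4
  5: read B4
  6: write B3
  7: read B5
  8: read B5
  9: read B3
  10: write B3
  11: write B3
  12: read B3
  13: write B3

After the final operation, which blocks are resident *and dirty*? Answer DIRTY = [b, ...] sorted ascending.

0: R B5 → L2 miss [-]
1: W B1 → L1 miss [D]
2: R B2 → L2 miss [-]
3: W B2 → L2 hit [D]
4: R B4 → L1 miss wb→B1 [-]
5: R B4 → L1 hit [-]
6: W B3 → L0 miss [D]
7: R B5 → L2 miss wb→B2 [-]
8: R B5 → L2 hit [-]
9: R B3 → L0 hit [D]
10: W B3 → L0 hit [D]
11: W B3 → L0 hit [D]
12: R B3 → L0 hit [D]
13: W B3 → L0 hit [D]

DIRTY = [3]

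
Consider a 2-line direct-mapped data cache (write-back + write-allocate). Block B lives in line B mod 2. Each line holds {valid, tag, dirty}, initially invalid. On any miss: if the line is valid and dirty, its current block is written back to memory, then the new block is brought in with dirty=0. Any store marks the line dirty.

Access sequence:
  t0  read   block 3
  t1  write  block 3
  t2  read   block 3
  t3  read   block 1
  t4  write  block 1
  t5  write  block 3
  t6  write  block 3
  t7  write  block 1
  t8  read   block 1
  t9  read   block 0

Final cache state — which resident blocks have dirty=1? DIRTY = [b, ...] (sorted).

  0 | R B3 → L1 miss [-]
  1 | W B3 → L1 hit [D]
  2 | R B3 → L1 hit [D]
  3 | R B1 → L1 miss wb→B3 [-]
  4 | W B1 → L1 hit [D]
  5 | W B3 → L1 miss wb→B1 [D]
  6 | W B3 → L1 hit [D]
  7 | W B1 → L1 miss wb→B3 [D]
  8 | R B1 → L1 hit [D]
  9 | R B0 → L0 miss [-]

DIRTY = [1]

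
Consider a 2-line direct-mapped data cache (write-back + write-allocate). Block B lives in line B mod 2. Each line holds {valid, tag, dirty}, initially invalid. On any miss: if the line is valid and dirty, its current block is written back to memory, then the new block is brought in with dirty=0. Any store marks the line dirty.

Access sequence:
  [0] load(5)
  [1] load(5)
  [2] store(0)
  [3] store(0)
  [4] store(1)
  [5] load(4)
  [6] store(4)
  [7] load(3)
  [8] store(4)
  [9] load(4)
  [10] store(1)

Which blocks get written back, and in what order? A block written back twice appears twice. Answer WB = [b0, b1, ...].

  0 | R B5 → L1 miss [-]
  1 | R B5 → L1 hit [-]
  2 | W B0 → L0 miss [D]
  3 | W B0 → L0 hit [D]
  4 | W B1 → L1 miss [D]
  5 | R B4 → L0 miss wb→B0 [-]
  6 | W B4 → L0 hit [D]
  7 | R B3 → L1 miss wb→B1 [-]
  8 | W B4 → L0 hit [D]
  9 | R B4 → L0 hit [D]
  10 | W B1 → L1 miss [D]

WB = [0, 1]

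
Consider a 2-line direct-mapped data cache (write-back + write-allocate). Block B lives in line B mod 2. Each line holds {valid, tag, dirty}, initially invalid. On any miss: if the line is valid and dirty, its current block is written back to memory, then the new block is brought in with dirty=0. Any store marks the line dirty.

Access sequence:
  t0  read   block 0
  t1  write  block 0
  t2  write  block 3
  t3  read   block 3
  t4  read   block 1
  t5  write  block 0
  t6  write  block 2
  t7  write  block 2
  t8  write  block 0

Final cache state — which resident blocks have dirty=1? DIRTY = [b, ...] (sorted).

DIRTY = [0]

0: R B0 → L0 miss [-]
1: W B0 → L0 hit [D]
2: W B3 → L1 miss [D]
3: R B3 → L1 hit [D]
4: R B1 → L1 miss wb→B3 [-]
5: W B0 → L0 hit [D]
6: W B2 → L0 miss wb→B0 [D]
7: W B2 → L0 hit [D]
8: W B0 → L0 miss wb→B2 [D]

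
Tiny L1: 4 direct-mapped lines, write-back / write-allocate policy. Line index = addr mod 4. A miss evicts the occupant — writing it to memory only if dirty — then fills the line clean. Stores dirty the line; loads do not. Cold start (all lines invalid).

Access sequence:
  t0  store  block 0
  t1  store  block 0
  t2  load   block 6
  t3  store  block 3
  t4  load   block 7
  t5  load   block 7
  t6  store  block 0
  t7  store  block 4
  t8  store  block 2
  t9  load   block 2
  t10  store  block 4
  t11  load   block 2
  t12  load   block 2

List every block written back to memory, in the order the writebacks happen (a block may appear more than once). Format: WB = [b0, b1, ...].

0: W B0 → L0 miss [D]
1: W B0 → L0 hit [D]
2: R B6 → L2 miss [-]
3: W B3 → L3 miss [D]
4: R B7 → L3 miss wb→B3 [-]
5: R B7 → L3 hit [-]
6: W B0 → L0 hit [D]
7: W B4 → L0 miss wb→B0 [D]
8: W B2 → L2 miss [D]
9: R B2 → L2 hit [D]
10: W B4 → L0 hit [D]
11: R B2 → L2 hit [D]
12: R B2 → L2 hit [D]

WB = [3, 0]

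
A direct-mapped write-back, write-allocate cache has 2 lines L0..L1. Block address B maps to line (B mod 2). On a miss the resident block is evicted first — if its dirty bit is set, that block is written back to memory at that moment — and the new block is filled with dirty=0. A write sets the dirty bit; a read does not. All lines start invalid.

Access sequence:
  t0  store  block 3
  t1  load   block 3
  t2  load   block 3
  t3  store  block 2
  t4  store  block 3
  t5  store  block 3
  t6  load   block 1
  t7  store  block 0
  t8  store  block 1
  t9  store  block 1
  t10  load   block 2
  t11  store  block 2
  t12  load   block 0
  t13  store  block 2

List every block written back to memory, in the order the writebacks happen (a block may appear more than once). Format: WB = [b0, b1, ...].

0: W B3 -> L1 miss  d=D]
1: R B3 -> L1 hit  d=D]
2: R B3 -> L1 hit  d=D]
3: W B2 -> L0 miss  d=D]
4: W B3 -> L1 hit  d=D]
5: W B3 -> L1 hit  d=D]
6: R B1 -> L1 miss wb->B3  d=-]
7: W B0 -> L0 miss wb->B2  d=D]
8: W B1 -> L1 hit  d=D]
9: W B1 -> L1 hit  d=D]
10: R B2 -> L0 miss wb->B0  d=-]
11: W B2 -> L0 hit  d=D]
12: R B0 -> L0 miss wb->B2  d=-]
13: W B2 -> L0 miss  d=D]

WB = [3, 2, 0, 2]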